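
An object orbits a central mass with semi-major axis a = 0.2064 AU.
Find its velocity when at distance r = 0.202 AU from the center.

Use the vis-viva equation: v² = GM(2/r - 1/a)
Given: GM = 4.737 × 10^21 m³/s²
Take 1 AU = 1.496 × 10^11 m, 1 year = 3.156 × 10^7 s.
a = 0.2064 AU = 3.08774 × 10^10 m
r = 0.202 AU = 3.02192 × 10^10 m
GM = 4.737 × 10^21 m³/s²
2/r − 1/a = 6.61831 × 10^-11 − 3.23861 × 10^-11 = 3.3797 × 10^-11 m⁻¹
v² = GM (2/r − 1/a) = 1.60096 × 10^11 m²/s²
v = 400120 m/s ≈ 84.41 AU/year

Final answer: 84.41 AU/year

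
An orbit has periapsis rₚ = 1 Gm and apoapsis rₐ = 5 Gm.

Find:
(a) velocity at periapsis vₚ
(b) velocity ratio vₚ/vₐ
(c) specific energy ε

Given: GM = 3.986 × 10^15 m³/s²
rₚ = 1 Gm = 1 × 10^9 m
rₐ = 5 Gm = 5 × 10^9 m
GM = 3.986 × 10^15 m³/s²
a = (rₚ + rₐ)/2 = 3 × 10^9 m
e = (rₐ − rₚ)/(rₐ + rₚ) = (4 × 10^9) / (6 × 10^9) = 0.666667
(a) vₚ² = GM (2/rₚ − 1/a) = 3.986 × 10^15 × (2 × 10^-9 − 3.33333 × 10^-10) = 6.64333 × 10^6 m²/s²;  vₚ = 2577.47 m/s ≈ 2.577 km/s
(b) vₚ/vₐ = rₐ/rₚ (angular momentum) = (5 × 10^9) / (1 × 10^9) = 5 ≈ 5
(c) 2a = 6 × 10^9 m;  ε = −GM/(2a) = -664333 J/kg ≈ -664.3 kJ/kg

Final answer:
(a) velocity at periapsis vₚ = 2.577 km/s
(b) velocity ratio vₚ/vₐ = 5
(c) specific energy ε = -664.3 kJ/kg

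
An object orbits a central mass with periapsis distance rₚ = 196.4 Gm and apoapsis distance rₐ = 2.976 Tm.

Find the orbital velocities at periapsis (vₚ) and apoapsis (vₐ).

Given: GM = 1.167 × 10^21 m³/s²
rₚ = 196.4 Gm = 1.964 × 10^11 m
rₐ = 2.976 Tm = 2.976 × 10^12 m
GM = 1.167 × 10^21 m³/s²
a = (rₚ + rₐ)/2 = 1.5862 × 10^12 m
Vis-viva: v² = GM (2/r − 1/a)
vₚ² = 1.167 × 10^21 × (1.01833 × 10^-11 − 6.30438 × 10^-13) = 1.11482 × 10^10 m²/s²
vₚ = 105585 m/s ≈ 105.6 km/s
vₐ² = 1.167 × 10^21 × (6.72043 × 10^-13 − 6.30438 × 10^-13) = 4.85536 × 10^7 m²/s²
vₐ = 6968.04 m/s ≈ 6.968 km/s

Final answer: vₚ = 105.6 km/s, vₐ = 6.968 km/s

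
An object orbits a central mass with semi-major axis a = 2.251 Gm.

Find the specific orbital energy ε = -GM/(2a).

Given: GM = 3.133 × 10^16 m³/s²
a = 2.251 Gm = 2.251 × 10^9 m
GM = 3.133 × 10^16 m³/s²
2a = 4.502 × 10^9 m
ε = −GM/(2a) = -6.95913 × 10^6 J/kg ≈ -6.959 MJ/kg

Final answer: -6.959 MJ/kg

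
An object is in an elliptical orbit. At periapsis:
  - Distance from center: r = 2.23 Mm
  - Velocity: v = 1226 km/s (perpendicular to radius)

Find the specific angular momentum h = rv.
r = 2.23 Mm = 2.23 × 10^6 m
v = 1226 km/s = 1.226 × 10^6 m/s
h = rv = 2.23 × 10^6 × 1.226 × 10^6 = 2.73398 × 10^12 m²/s ≈ 2.734 × 10^12 m²/s

Final answer: h = 2.734 × 10^12 m²/s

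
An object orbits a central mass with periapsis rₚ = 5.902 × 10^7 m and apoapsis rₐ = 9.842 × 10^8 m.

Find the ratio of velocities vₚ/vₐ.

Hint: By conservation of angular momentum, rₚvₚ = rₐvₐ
rₚ = 5.902 × 10^7 m
rₐ = 9.842 × 10^8 m
rₚvₚ = rₐvₐ  ⇒  vₚ/vₐ = rₐ/rₚ
vₚ/vₐ = (9.842 × 10^8) / (5.902 × 10^7) = 16.6757

Final answer: vₚ/vₐ = 16.68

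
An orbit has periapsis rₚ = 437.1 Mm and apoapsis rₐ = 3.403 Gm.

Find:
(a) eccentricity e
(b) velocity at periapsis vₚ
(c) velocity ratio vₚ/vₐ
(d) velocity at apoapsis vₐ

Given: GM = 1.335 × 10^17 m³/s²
rₚ = 437.1 Mm = 4.371 × 10^8 m
rₐ = 3.403 Gm = 3.403 × 10^9 m
GM = 1.335 × 10^17 m³/s²
a = (rₚ + rₐ)/2 = 1.92005 × 10^9 m
e = (rₐ − rₚ)/(rₐ + rₚ) = (2.9659 × 10^9) / (3.8401 × 10^9) = 0.77235
(a) e = 0.77235 ≈ 0.7723
(b) vₚ² = GM (2/rₚ − 1/a) = 1.335 × 10^17 × (4.57561 × 10^-9 − 5.2082 × 10^-10) = 5.41315 × 10^8 m²/s²;  vₚ = 23266.2 m/s ≈ 23.27 km/s
(c) vₚ/vₐ = rₐ/rₚ (angular momentum) = (3.403 × 10^9) / (4.371 × 10^8) = 7.7854 ≈ 7.785
(d) vₐ² = GM (2/rₐ − 1/a) = 1.335 × 10^17 × (5.87717 × 10^-10 − 5.2082 × 10^-10) = 8.93074 × 10^6 m²/s²;  vₐ = 2988.43 m/s ≈ 2.988 km/s

Final answer:
(a) eccentricity e = 0.7723
(b) velocity at periapsis vₚ = 23.27 km/s
(c) velocity ratio vₚ/vₐ = 7.785
(d) velocity at apoapsis vₐ = 2.988 km/s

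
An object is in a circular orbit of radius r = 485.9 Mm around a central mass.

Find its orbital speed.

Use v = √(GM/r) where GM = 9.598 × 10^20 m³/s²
r = 485.9 Mm = 4.859 × 10^8 m
GM = 9.598 × 10^20 m³/s²
GM/r = (9.598 × 10^20) / (4.859 × 10^8) = 1.9753 × 10^12 m²/s²
v = √(GM/r) = 1.40545 × 10^6 m/s ≈ 1405 km/s

Final answer: 1405 km/s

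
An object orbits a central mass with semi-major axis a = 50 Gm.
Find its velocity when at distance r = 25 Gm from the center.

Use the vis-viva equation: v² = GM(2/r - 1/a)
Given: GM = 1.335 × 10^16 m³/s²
a = 50 Gm = 5 × 10^10 m
r = 25 Gm = 2.5 × 10^10 m
GM = 1.335 × 10^16 m³/s²
2/r − 1/a = 8 × 10^-11 − 2 × 10^-11 = 6 × 10^-11 m⁻¹
v² = GM (2/r − 1/a) = 801000 m²/s²
v = 894.986 m/s ≈ 895 m/s

Final answer: 895 m/s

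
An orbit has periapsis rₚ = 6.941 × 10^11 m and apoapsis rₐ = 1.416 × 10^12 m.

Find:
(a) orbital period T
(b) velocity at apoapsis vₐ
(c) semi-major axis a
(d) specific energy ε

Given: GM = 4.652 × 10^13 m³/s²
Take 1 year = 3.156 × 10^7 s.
rₚ = 6.941 × 10^11 m
rₐ = 1.416 × 10^12 m
GM = 4.652 × 10^13 m³/s²
a = (rₚ + rₐ)/2 = 1.05505 × 10^12 m
e = (rₐ − rₚ)/(rₐ + rₚ) = (7.219 × 10^11) / (2.1101 × 10^12) = 0.342116
(a) a³ = 1.17441 × 10^36 m³;  T = 2π √(a³/GM) = 2π × 1.58887 × 10^11 s = 9.9832 × 10^11 s ≈ 3.163 × 10^4 years
(b) vₐ² = GM (2/rₐ − 1/a) = 4.652 × 10^13 × (1.41243 × 10^-12 − 9.47822 × 10^-13) = 21.6135 m²/s²;  vₐ = 4.64903 m/s ≈ 4.649 m/s
(c) a = 1.05505 × 10^12 m ≈ 1.055 × 10^12 m
(d) 2a = 2.1101 × 10^12 m;  ε = −GM/(2a) = -22.0463 J/kg ≈ -22.05 J/kg

Final answer:
(a) orbital period T = 3.163 × 10^4 years
(b) velocity at apoapsis vₐ = 4.649 m/s
(c) semi-major axis a = 1.055 × 10^12 m
(d) specific energy ε = -22.05 J/kg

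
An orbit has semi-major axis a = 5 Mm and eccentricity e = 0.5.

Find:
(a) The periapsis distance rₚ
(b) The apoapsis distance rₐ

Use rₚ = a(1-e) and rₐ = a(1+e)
a = 5 Mm = 5 × 10^6 m
e = 0.5:  1 − e = 0.5,  1 + e = 1.5
(a) rₚ = a(1 − e) = 5 × 10^6 m × 0.5 = 2.5 × 10^6 m ≈ 2.5 Mm
(b) rₐ = a(1 + e) = 5 × 10^6 m × 1.5 = 7.5 × 10^6 m ≈ 7.5 Mm

Final answer:
(a) rₚ = 2.5 Mm
(b) rₐ = 7.5 Mm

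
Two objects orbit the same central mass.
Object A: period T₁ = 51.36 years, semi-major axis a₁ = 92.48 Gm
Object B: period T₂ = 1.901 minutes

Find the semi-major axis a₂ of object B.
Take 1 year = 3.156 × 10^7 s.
T₁ = 51.36 years = 1.62092 × 10^9 s
T₂ = 1.901 minutes = 114.06 s
a₁ = 92.48 Gm = 9.248 × 10^10 m
Kepler's third law: (T₂/T₁)² = (a₂/a₁)³  ⇒  a₂ = a₁ (T₂/T₁)^(2/3)
T₂/T₁ = 7.03674 × 10^-8
(T₂/T₁)^(2/3) = 1.70444 × 10^-5
a₂ = 9.248 × 10^10 m × 1.70444 × 10^-5 = 1.57626 × 10^6 m ≈ 1.576 Mm

Final answer: a₂ = 1.576 Mm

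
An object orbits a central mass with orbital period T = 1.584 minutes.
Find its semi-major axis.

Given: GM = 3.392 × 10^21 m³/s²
T = 1.584 minutes = 95.04 s
GM = 3.392 × 10^21 m³/s²
Kepler's third law: a³ = GM T² / (4π²)
T² = 9032.6 s²
a³ = (3.392 × 10^21) × 9032.6 / (4π²) = 7.76084 × 10^23 m³
a = (a³)^(1/3) = 9.18973 × 10^7 m ≈ 91.9 Mm

Final answer: 91.9 Mm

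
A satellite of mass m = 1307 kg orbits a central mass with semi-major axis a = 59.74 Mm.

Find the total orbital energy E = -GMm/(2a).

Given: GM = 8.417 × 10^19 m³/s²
a = 59.74 Mm = 5.974 × 10^7 m
GM = 8.417 × 10^19 m³/s²
2a = 1.1948 × 10^8 m
GMm = 8.417 × 10^19 × 1307 = 1.1001 × 10^23 m³·kg/s²
E = −GMm/(2a) = -9.20741 × 10^14 J ≈ -920.7 TJ

Final answer: -920.7 TJ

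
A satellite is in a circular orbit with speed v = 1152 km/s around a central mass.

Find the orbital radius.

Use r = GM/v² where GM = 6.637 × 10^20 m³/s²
v = 1152 km/s = 1.152 × 10^6 m/s
GM = 6.637 × 10^20 m³/s²
v² = 1.3271 × 10^12 m²/s²
r = GM/v² = (6.637 × 10^20) / (1.3271 × 10^12) = 5.00112 × 10^8 m ≈ 500.1 Mm

Final answer: 500.1 Mm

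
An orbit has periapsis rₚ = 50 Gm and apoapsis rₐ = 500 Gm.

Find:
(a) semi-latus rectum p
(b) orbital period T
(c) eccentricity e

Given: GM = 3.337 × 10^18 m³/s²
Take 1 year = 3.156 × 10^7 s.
rₚ = 50 Gm = 5 × 10^10 m
rₐ = 500 Gm = 5 × 10^11 m
GM = 3.337 × 10^18 m³/s²
a = (rₚ + rₐ)/2 = 2.75 × 10^11 m
e = (rₐ − rₚ)/(rₐ + rₚ) = (4.5 × 10^11) / (5.5 × 10^11) = 0.818182
(a) 1 − e² = 0.330579;  p = a(1 − e²) = 2.75 × 10^11 × 0.330579 = 9.09091 × 10^10 m ≈ 90.91 Gm
(b) a³ = 2.07969 × 10^34 m³;  T = 2π √(a³/GM) = 2π × 7.89443 × 10^7 s = 4.96022 × 10^8 s ≈ 15.72 years
(c) e = 0.818182 ≈ 0.8182

Final answer:
(a) semi-latus rectum p = 90.91 Gm
(b) orbital period T = 15.72 years
(c) eccentricity e = 0.8182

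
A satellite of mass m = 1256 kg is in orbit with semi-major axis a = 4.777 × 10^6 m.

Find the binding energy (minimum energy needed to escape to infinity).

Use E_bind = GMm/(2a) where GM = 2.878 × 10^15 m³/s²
a = 4.777 × 10^6 m
GM = 2.878 × 10^15 m³/s²
m = 1256 kg
GMm = 2.878 × 10^15 × 1256 = 3.61477 × 10^18 m³·kg/s²
2a = 9.554 × 10^6 m
E_bind = GMm/(2a) = 3.78351 × 10^11 J ≈ 378.4 GJ

Final answer: 378.4 GJ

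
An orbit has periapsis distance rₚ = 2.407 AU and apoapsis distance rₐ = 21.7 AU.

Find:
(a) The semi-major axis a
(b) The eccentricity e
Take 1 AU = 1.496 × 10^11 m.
rₚ = 2.407 AU = 3.60087 × 10^11 m
rₐ = 21.7 AU = 3.24632 × 10^12 m
(a) a = (rₚ + rₐ)/2 = 1.8032 × 10^12 m ≈ 12.05 AU
(b) e = (rₐ − rₚ)/(rₐ + rₚ) = (2.88623 × 10^12) / (3.60641 × 10^12) = 0.800307

Final answer:
(a) a = 12.05 AU
(b) e = 0.8003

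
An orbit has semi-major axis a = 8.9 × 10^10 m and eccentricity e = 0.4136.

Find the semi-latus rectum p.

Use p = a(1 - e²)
a = 8.9 × 10^10 m
e = 0.4136,  e² = 0.171065,  1 − e² = 0.828935
p = a(1 − e²) = 8.9 × 10^10 m × 0.828935 = 7.37752 × 10^10 m ≈ 7.378 × 10^10 m

Final answer: p = 7.378 × 10^10 m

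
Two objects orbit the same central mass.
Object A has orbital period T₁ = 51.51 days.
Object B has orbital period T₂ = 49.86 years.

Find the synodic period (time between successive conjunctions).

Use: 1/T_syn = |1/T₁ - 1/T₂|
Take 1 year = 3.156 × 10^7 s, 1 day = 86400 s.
T₁ = 51.51 days = 4.45046 × 10^6 s
T₂ = 49.86 years = 1.57358 × 10^9 s
1/T₁ = 2.24696 × 10^-7 s⁻¹
1/T₂ = 6.35493 × 10^-10 s⁻¹
|1/T₁ − 1/T₂| = 2.2406 × 10^-7 s⁻¹
T_syn = 1 / |1/T₁ − 1/T₂| = 4.46309 × 10^6 s ≈ 51.66 days

Final answer: T_syn = 51.66 days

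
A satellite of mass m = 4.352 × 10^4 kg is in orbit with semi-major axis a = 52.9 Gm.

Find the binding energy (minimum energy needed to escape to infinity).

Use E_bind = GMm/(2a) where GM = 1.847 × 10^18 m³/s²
a = 52.9 Gm = 5.29 × 10^10 m
GM = 1.847 × 10^18 m³/s²
m = 4.352 × 10^4 kg
GMm = 1.847 × 10^18 × 43520 = 8.03814 × 10^22 m³·kg/s²
2a = 1.058 × 10^11 m
E_bind = GMm/(2a) = 7.59749 × 10^11 J ≈ 759.7 GJ

Final answer: 759.7 GJ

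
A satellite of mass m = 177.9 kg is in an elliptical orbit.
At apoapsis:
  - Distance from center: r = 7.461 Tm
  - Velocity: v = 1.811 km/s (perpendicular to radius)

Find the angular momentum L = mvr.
r = 7.461 Tm = 7.461 × 10^12 m
v = 1.811 km/s = 1811 m/s
vr = 1811 × 7.461 × 10^12 = 1.35119 × 10^16 m²/s
L = m × vr = 177.9 × 1.35119 × 10^16 = 2.40376 × 10^18 kg·m²/s ≈ 2.404 × 10^18 kg·m²/s

Final answer: L = 2.404 × 10^18 kg·m²/s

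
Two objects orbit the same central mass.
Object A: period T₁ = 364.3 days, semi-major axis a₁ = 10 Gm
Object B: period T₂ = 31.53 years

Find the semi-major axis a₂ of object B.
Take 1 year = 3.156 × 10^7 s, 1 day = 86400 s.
T₁ = 364.3 days = 3.14755 × 10^7 s
T₂ = 31.53 years = 9.95087 × 10^8 s
a₁ = 10 Gm = 1 × 10^10 m
Kepler's third law: (T₂/T₁)² = (a₂/a₁)³  ⇒  a₂ = a₁ (T₂/T₁)^(2/3)
T₂/T₁ = 31.6146
(T₂/T₁)^(2/3) = 9.99828
a₂ = 1 × 10^10 m × 9.99828 = 9.99828 × 10^10 m ≈ 99.98 Gm

Final answer: a₂ = 99.98 Gm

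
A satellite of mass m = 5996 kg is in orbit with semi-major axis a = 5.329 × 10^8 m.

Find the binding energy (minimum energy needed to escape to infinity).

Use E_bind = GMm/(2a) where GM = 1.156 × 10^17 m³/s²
a = 5.329 × 10^8 m
GM = 1.156 × 10^17 m³/s²
m = 5996 kg
GMm = 1.156 × 10^17 × 5996 = 6.93138 × 10^20 m³·kg/s²
2a = 1.0658 × 10^9 m
E_bind = GMm/(2a) = 6.50345 × 10^11 J ≈ 650.3 GJ

Final answer: 650.3 GJ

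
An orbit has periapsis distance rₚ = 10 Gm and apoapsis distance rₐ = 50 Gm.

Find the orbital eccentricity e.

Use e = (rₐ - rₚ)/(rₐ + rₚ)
rₚ = 10 Gm = 1 × 10^10 m
rₐ = 50 Gm = 5 × 10^10 m
rₐ − rₚ = 4 × 10^10 m
rₐ + rₚ = 6 × 10^10 m
e = (rₐ − rₚ)/(rₐ + rₚ) = 0.666667

Final answer: e = 0.6667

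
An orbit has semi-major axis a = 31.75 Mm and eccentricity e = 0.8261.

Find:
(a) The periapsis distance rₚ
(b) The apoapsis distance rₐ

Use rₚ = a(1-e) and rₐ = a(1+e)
a = 31.75 Mm = 3.175 × 10^7 m
e = 0.8261:  1 − e = 0.1739,  1 + e = 1.8261
(a) rₚ = a(1 − e) = 3.175 × 10^7 m × 0.1739 = 5.52133 × 10^6 m ≈ 5.521 Mm
(b) rₐ = a(1 + e) = 3.175 × 10^7 m × 1.8261 = 5.79787 × 10^7 m ≈ 57.98 Mm

Final answer:
(a) rₚ = 5.521 Mm
(b) rₐ = 57.98 Mm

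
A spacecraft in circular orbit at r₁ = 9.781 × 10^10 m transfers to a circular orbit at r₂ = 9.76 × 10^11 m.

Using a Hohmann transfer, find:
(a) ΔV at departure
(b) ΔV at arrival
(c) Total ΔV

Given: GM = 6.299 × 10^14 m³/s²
r₁ = 9.781 × 10^10 m
r₂ = 9.76 × 10^11 m
GM = 6.299 × 10^14 m³/s²
Transfer ellipse: a_t = (r₁ + r₂)/2 = 5.36905 × 10^11 m
Circular speed at r₁: v₁ = √(GM/r₁) = 80.2498 m/s
Transfer speed at r₁ (periapsis): v₁ₜ = √(GM(2/r₁ − 1/a_t)) = 108.198 m/s
(a) ΔV₁ = v₁ₜ − v₁ = 27.9484 m/s ≈ 27.95 m/s
Circular speed at r₂: v₂ = √(GM/r₂) = 25.4045 m/s
Transfer speed at r₂ (apoapsis): v₂ₜ = √(GM(2/r₂ − 1/a_t)) = 10.8431 m/s
(b) ΔV₂ = v₂ − v₂ₜ = 14.5614 m/s ≈ 14.56 m/s
(c) ΔV_total = ΔV₁ + ΔV₂ = 42.5098 m/s ≈ 42.51 m/s

Final answer:
(a) ΔV₁ = 27.95 m/s
(b) ΔV₂ = 14.56 m/s
(c) ΔV_total = 42.51 m/s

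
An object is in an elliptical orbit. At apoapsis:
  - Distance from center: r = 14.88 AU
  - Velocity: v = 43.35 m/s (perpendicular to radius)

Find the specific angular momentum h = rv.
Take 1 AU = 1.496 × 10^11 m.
r = 14.88 AU = 2.22605 × 10^12 m
v = 43.35 m/s
h = rv = 2.22605 × 10^12 × 43.35 = 9.64992 × 10^13 m²/s ≈ 9.65 × 10^13 m²/s

Final answer: h = 9.65 × 10^13 m²/s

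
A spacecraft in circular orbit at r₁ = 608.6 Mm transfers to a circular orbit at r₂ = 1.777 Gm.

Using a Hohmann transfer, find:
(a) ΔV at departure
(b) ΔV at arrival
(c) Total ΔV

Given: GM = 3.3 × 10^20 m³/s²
r₁ = 608.6 Mm = 6.086 × 10^8 m
r₂ = 1.777 Gm = 1.777 × 10^9 m
GM = 3.3 × 10^20 m³/s²
Transfer ellipse: a_t = (r₁ + r₂)/2 = 1.1928 × 10^9 m
Circular speed at r₁: v₁ = √(GM/r₁) = 736361 m/s
Transfer speed at r₁ (periapsis): v₁ₜ = √(GM(2/r₁ − 1/a_t)) = 898775 m/s
(a) ΔV₁ = v₁ₜ − v₁ = 162413 m/s ≈ 162.4 km/s
Circular speed at r₂: v₂ = √(GM/r₂) = 430936 m/s
Transfer speed at r₂ (apoapsis): v₂ₜ = √(GM(2/r₂ − 1/a_t)) = 307819 m/s
(b) ΔV₂ = v₂ − v₂ₜ = 123117 m/s ≈ 123.1 km/s
(c) ΔV_total = ΔV₁ + ΔV₂ = 285531 m/s ≈ 285.5 km/s

Final answer:
(a) ΔV₁ = 162.4 km/s
(b) ΔV₂ = 123.1 km/s
(c) ΔV_total = 285.5 km/s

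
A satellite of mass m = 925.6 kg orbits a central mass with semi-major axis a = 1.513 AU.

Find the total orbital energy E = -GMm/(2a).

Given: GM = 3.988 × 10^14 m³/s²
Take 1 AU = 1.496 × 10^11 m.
a = 1.513 AU = 2.26345 × 10^11 m
GM = 3.988 × 10^14 m³/s²
2a = 4.5269 × 10^11 m
GMm = 3.988 × 10^14 × 925.6 = 3.69129 × 10^17 m³·kg/s²
E = −GMm/(2a) = -815414 J ≈ -815.4 kJ

Final answer: -815.4 kJ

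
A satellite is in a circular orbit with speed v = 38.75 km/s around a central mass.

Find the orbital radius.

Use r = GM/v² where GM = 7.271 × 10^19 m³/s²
v = 38.75 km/s = 38750 m/s
GM = 7.271 × 10^19 m³/s²
v² = 1.50156 × 10^9 m²/s²
r = GM/v² = (7.271 × 10^19) / (1.50156 × 10^9) = 4.84229 × 10^10 m ≈ 48.42 Gm

Final answer: 48.42 Gm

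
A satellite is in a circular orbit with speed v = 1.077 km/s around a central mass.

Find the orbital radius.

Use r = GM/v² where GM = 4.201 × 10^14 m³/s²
v = 1.077 km/s = 1077 m/s
GM = 4.201 × 10^14 m³/s²
v² = 1.15993 × 10^6 m²/s²
r = GM/v² = (4.201 × 10^14) / (1.15993 × 10^6) = 3.62177 × 10^8 m ≈ 362.2 Mm

Final answer: 362.2 Mm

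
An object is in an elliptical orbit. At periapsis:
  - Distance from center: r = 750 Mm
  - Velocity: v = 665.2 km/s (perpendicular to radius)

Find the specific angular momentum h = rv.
r = 750 Mm = 7.5 × 10^8 m
v = 665.2 km/s = 665200 m/s
h = rv = 7.5 × 10^8 × 665200 = 4.989 × 10^14 m²/s ≈ 4.989 × 10^14 m²/s

Final answer: h = 4.989 × 10^14 m²/s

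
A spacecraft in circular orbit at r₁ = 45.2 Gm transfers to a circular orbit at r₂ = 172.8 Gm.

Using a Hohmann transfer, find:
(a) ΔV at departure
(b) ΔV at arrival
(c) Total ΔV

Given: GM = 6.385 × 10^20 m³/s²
r₁ = 45.2 Gm = 4.52 × 10^10 m
r₂ = 172.8 Gm = 1.728 × 10^11 m
GM = 6.385 × 10^20 m³/s²
Transfer ellipse: a_t = (r₁ + r₂)/2 = 1.09 × 10^11 m
Circular speed at r₁: v₁ = √(GM/r₁) = 118853 m/s
Transfer speed at r₁ (periapsis): v₁ₜ = √(GM(2/r₁ − 1/a_t)) = 149648 m/s
(a) ΔV₁ = v₁ₜ − v₁ = 30794.3 m/s ≈ 30.79 km/s
Circular speed at r₂: v₂ = √(GM/r₂) = 60786.7 m/s
Transfer speed at r₂ (apoapsis): v₂ₜ = √(GM(2/r₂ − 1/a_t)) = 39143.9 m/s
(b) ΔV₂ = v₂ − v₂ₜ = 21642.8 m/s ≈ 21.64 km/s
(c) ΔV_total = ΔV₁ + ΔV₂ = 52437.1 m/s ≈ 52.44 km/s

Final answer:
(a) ΔV₁ = 30.79 km/s
(b) ΔV₂ = 21.64 km/s
(c) ΔV_total = 52.44 km/s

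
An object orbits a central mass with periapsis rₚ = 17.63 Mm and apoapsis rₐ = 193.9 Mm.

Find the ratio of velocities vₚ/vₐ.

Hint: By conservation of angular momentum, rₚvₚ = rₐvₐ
rₚ = 17.63 Mm = 1.763 × 10^7 m
rₐ = 193.9 Mm = 1.939 × 10^8 m
rₚvₚ = rₐvₐ  ⇒  vₚ/vₐ = rₐ/rₚ
vₚ/vₐ = (1.939 × 10^8) / (1.763 × 10^7) = 10.9983

Final answer: vₚ/vₐ = 11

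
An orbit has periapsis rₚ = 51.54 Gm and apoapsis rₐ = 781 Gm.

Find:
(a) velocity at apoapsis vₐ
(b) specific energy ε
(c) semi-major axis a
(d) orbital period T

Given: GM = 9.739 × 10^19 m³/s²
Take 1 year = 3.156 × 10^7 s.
rₚ = 51.54 Gm = 5.154 × 10^10 m
rₐ = 781 Gm = 7.81 × 10^11 m
GM = 9.739 × 10^19 m³/s²
a = (rₚ + rₐ)/2 = 4.1627 × 10^11 m
e = (rₐ − rₚ)/(rₐ + rₚ) = (7.2946 × 10^11) / (8.3254 × 10^11) = 0.876186
(a) vₐ² = GM (2/rₐ − 1/a) = 9.739 × 10^19 × (2.56082 × 10^-12 − 2.40229 × 10^-12) = 1.54395 × 10^7 m²/s²;  vₐ = 3929.31 m/s ≈ 3.929 km/s
(b) 2a = 8.3254 × 10^11 m;  ε = −GM/(2a) = -1.16979 × 10^8 J/kg ≈ -117 MJ/kg
(c) a = 4.1627 × 10^11 m ≈ 416.3 Gm
(d) a³ = 7.21316 × 10^34 m³;  T = 2π √(a³/GM) = 2π × 2.72148 × 10^7 s = 1.70996 × 10^8 s ≈ 5.418 years

Final answer:
(a) velocity at apoapsis vₐ = 3.929 km/s
(b) specific energy ε = -117 MJ/kg
(c) semi-major axis a = 416.3 Gm
(d) orbital period T = 5.418 years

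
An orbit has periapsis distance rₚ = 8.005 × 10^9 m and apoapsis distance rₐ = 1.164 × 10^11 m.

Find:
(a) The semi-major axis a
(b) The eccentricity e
rₚ = 8.005 × 10^9 m
rₐ = 1.164 × 10^11 m
(a) a = (rₚ + rₐ)/2 = 6.22025 × 10^10 m ≈ 6.22 × 10^10 m
(b) e = (rₐ − rₚ)/(rₐ + rₚ) = (1.08395 × 10^11) / (1.24405 × 10^11) = 0.871307

Final answer:
(a) a = 6.22 × 10^10 m
(b) e = 0.8713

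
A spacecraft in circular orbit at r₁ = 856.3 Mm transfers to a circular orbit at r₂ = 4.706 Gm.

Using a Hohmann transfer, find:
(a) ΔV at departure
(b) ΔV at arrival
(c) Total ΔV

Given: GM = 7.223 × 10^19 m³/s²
r₁ = 856.3 Mm = 8.563 × 10^8 m
r₂ = 4.706 Gm = 4.706 × 10^9 m
GM = 7.223 × 10^19 m³/s²
Transfer ellipse: a_t = (r₁ + r₂)/2 = 2.78115 × 10^9 m
Circular speed at r₁: v₁ = √(GM/r₁) = 290433 m/s
Transfer speed at r₁ (periapsis): v₁ₜ = √(GM(2/r₁ − 1/a_t)) = 377798 m/s
(a) ΔV₁ = v₁ₜ − v₁ = 87365 m/s ≈ 87.37 km/s
Circular speed at r₂: v₂ = √(GM/r₂) = 123889 m/s
Transfer speed at r₂ (apoapsis): v₂ₜ = √(GM(2/r₂ − 1/a_t)) = 68743.8 m/s
(b) ΔV₂ = v₂ − v₂ₜ = 55145.2 m/s ≈ 55.15 km/s
(c) ΔV_total = ΔV₁ + ΔV₂ = 142510 m/s ≈ 142.5 km/s

Final answer:
(a) ΔV₁ = 87.37 km/s
(b) ΔV₂ = 55.15 km/s
(c) ΔV_total = 142.5 km/s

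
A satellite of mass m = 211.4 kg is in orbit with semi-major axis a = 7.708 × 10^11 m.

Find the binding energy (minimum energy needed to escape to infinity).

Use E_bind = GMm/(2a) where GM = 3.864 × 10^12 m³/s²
a = 7.708 × 10^11 m
GM = 3.864 × 10^12 m³/s²
m = 211.4 kg
GMm = 3.864 × 10^12 × 211.4 = 8.1685 × 10^14 m³·kg/s²
2a = 1.5416 × 10^12 m
E_bind = GMm/(2a) = 529.871 J ≈ 529.9 J

Final answer: 529.9 J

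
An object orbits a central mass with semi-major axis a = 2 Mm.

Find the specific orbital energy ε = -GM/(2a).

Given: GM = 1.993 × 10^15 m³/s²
a = 2 Mm = 2 × 10^6 m
GM = 1.993 × 10^15 m³/s²
2a = 4 × 10^6 m
ε = −GM/(2a) = -4.9825 × 10^8 J/kg ≈ -498.2 MJ/kg

Final answer: -498.2 MJ/kg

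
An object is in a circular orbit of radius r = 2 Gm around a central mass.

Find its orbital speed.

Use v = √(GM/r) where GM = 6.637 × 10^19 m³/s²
r = 2 Gm = 2 × 10^9 m
GM = 6.637 × 10^19 m³/s²
GM/r = (6.637 × 10^19) / (2 × 10^9) = 3.3185 × 10^10 m²/s²
v = √(GM/r) = 182168 m/s ≈ 182.2 km/s

Final answer: 182.2 km/s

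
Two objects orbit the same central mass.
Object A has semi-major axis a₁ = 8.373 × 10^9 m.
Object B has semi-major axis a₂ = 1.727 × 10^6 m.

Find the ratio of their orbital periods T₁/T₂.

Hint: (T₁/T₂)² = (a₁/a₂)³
a₁ = 8.373 × 10^9 m
a₂ = 1.727 × 10^6 m
a₁/a₂ = 4848.29
T₁/T₂ = (a₁/a₂)^(3/2) = (4848.29)^1.5 = 337585

Final answer: T₁/T₂ = 3.376 × 10^5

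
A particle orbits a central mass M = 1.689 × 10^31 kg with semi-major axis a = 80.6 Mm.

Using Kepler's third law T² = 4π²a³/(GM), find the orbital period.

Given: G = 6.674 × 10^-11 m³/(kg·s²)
M = 1.689 × 10^31 kg
GM = G × M = 6.674 × 10^-11 × 1.689 × 10^31 = 1.12724 × 10^21 m³/s²
a = 80.6 Mm = 8.06 × 10^7 m
a³ = 5.23607 × 10^23 m³
T = 2π √(a³/GM) = 2π √((5.23607 × 10^23) / (1.12724 × 10^21)) = 2π × 21.5524 s
T = 135.417 s ≈ 2.257 minutes

Final answer: 2.257 minutes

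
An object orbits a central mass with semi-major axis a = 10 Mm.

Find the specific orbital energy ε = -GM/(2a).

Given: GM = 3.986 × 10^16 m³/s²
a = 10 Mm = 1 × 10^7 m
GM = 3.986 × 10^16 m³/s²
2a = 2 × 10^7 m
ε = −GM/(2a) = -1.993 × 10^9 J/kg ≈ -1.993 GJ/kg

Final answer: -1.993 GJ/kg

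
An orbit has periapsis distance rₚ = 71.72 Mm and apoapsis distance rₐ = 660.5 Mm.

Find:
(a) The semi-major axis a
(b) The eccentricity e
rₚ = 71.72 Mm = 7.172 × 10^7 m
rₐ = 660.5 Mm = 6.605 × 10^8 m
(a) a = (rₚ + rₐ)/2 = 3.6611 × 10^8 m ≈ 366.1 Mm
(b) e = (rₐ − rₚ)/(rₐ + rₚ) = (5.8878 × 10^8) / (7.3222 × 10^8) = 0.804103

Final answer:
(a) a = 366.1 Mm
(b) e = 0.8041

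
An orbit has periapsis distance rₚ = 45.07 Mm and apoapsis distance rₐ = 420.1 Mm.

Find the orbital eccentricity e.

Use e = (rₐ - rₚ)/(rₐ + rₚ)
rₚ = 45.07 Mm = 4.507 × 10^7 m
rₐ = 420.1 Mm = 4.201 × 10^8 m
rₐ − rₚ = 3.7503 × 10^8 m
rₐ + rₚ = 4.6517 × 10^8 m
e = (rₐ − rₚ)/(rₐ + rₚ) = 0.806221

Final answer: e = 0.8062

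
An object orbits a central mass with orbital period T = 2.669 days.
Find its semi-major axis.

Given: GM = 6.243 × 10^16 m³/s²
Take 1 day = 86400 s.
T = 2.669 days = 230602 s
GM = 6.243 × 10^16 m³/s²
Kepler's third law: a³ = GM T² / (4π²)
T² = 5.31771 × 10^10 s²
a³ = (6.243 × 10^16) × (5.31771 × 10^10) / (4π²) = 8.40927 × 10^25 m³
a = (a³)^(1/3) = 4.38113 × 10^8 m ≈ 438.1 Mm

Final answer: 438.1 Mm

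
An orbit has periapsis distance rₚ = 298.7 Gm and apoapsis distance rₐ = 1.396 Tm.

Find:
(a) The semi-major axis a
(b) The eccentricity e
rₚ = 298.7 Gm = 2.987 × 10^11 m
rₐ = 1.396 Tm = 1.396 × 10^12 m
(a) a = (rₚ + rₐ)/2 = 8.4735 × 10^11 m ≈ 847.4 Gm
(b) e = (rₐ − rₚ)/(rₐ + rₚ) = (1.0973 × 10^12) / (1.6947 × 10^12) = 0.647489

Final answer:
(a) a = 847.4 Gm
(b) e = 0.6475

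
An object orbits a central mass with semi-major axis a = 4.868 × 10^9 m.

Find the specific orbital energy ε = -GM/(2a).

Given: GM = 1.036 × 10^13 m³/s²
a = 4.868 × 10^9 m
GM = 1.036 × 10^13 m³/s²
2a = 9.736 × 10^9 m
ε = −GM/(2a) = -1064.09 J/kg ≈ -1.064 kJ/kg

Final answer: -1.064 kJ/kg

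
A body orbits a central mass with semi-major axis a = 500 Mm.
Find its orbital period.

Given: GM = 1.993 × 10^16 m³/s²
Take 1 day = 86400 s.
a = 500 Mm = 5 × 10^8 m
GM = 1.993 × 10^16 m³/s²
a³ = 1.25 × 10^26 m³
T = 2π √(a³/GM) = 2π √((1.25 × 10^26) / (1.993 × 10^16)) = 2π × 79195.7 s
T = 497601 s ≈ 5.759 days

Final answer: 5.759 days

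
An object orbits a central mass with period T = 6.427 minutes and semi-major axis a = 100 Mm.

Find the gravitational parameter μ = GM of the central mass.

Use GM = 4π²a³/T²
T = 6.427 minutes = 385.62 s
a = 100 Mm = 1 × 10^8 m
a³ = 1 × 10^24 m³
T² = 148703 s²
GM = 4π² × (1 × 10^24) / 148703 = 2.65485 × 10^20 m³/s²
GM ≈ 2.655 × 10^20 m³/s²

Final answer: GM = 2.655 × 10^20 m³/s²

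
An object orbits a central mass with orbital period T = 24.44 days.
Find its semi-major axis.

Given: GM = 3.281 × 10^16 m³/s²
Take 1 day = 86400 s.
T = 24.44 days = 2.11162 × 10^6 s
GM = 3.281 × 10^16 m³/s²
Kepler's third law: a³ = GM T² / (4π²)
T² = 4.45892 × 10^12 s²
a³ = (3.281 × 10^16) × (4.45892 × 10^12) / (4π²) = 3.70575 × 10^27 m³
a = (a³)^(1/3) = 1.54748 × 10^9 m ≈ 1.547 Gm

Final answer: 1.547 Gm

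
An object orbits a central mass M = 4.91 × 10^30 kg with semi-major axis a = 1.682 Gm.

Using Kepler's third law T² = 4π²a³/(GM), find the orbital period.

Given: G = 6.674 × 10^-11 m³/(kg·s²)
M = 4.91 × 10^30 kg
GM = G × M = 6.674 × 10^-11 × 4.91 × 10^30 = 3.27693 × 10^20 m³/s²
a = 1.682 Gm = 1.682 × 10^9 m
a³ = 4.75859 × 10^27 m³
T = 2π √(a³/GM) = 2π √((4.75859 × 10^27) / (3.27693 × 10^20)) = 2π × 3810.7 s
T = 23943.4 s ≈ 6.651 hours

Final answer: 6.651 hours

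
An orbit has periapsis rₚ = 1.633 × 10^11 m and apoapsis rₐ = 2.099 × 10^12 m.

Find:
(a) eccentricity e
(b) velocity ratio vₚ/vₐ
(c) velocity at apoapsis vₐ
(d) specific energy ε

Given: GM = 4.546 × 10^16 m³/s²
rₚ = 1.633 × 10^11 m
rₐ = 2.099 × 10^12 m
GM = 4.546 × 10^16 m³/s²
a = (rₚ + rₐ)/2 = 1.13115 × 10^12 m
e = (rₐ − rₚ)/(rₐ + rₚ) = (1.9357 × 10^12) / (2.2623 × 10^12) = 0.855634
(a) e = 0.855634 ≈ 0.8556
(b) vₚ/vₐ = rₐ/rₚ (angular momentum) = (2.099 × 10^12) / (1.633 × 10^11) = 12.8536 ≈ 12.85
(c) vₐ² = GM (2/rₐ − 1/a) = 4.546 × 10^16 × (9.52835 × 10^-13 − 8.84056 × 10^-13) = 3126.68 m²/s²;  vₐ = 55.9167 m/s ≈ 55.92 m/s
(d) 2a = 2.2623 × 10^12 m;  ε = −GM/(2a) = -20094.6 J/kg ≈ -20.09 kJ/kg

Final answer:
(a) eccentricity e = 0.8556
(b) velocity ratio vₚ/vₐ = 12.85
(c) velocity at apoapsis vₐ = 55.92 m/s
(d) specific energy ε = -20.09 kJ/kg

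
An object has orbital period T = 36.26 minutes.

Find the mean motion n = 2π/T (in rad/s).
T = 36.26 minutes = 2175.6 s
n = 2π / 2175.6 s = 0.00288802 rad/s ≈ 0.002888 rad/s

Final answer: n = 0.002888 rad/s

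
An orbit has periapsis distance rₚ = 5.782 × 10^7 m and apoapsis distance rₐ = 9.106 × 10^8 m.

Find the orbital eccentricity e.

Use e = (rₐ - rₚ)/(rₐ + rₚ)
rₚ = 5.782 × 10^7 m
rₐ = 9.106 × 10^8 m
rₐ − rₚ = 8.5278 × 10^8 m
rₐ + rₚ = 9.6842 × 10^8 m
e = (rₐ − rₚ)/(rₐ + rₚ) = 0.880589

Final answer: e = 0.8806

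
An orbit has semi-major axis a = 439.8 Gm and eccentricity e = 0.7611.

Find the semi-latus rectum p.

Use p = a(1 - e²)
a = 439.8 Gm = 4.398 × 10^11 m
e = 0.7611,  e² = 0.579273,  1 − e² = 0.420727
p = a(1 − e²) = 4.398 × 10^11 m × 0.420727 = 1.85036 × 10^11 m ≈ 185 Gm

Final answer: p = 185 Gm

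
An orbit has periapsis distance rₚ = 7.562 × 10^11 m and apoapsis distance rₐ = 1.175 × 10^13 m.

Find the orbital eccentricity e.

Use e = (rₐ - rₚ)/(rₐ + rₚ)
rₚ = 7.562 × 10^11 m
rₐ = 1.175 × 10^13 m
rₐ − rₚ = 1.09938 × 10^13 m
rₐ + rₚ = 1.25062 × 10^13 m
e = (rₐ − rₚ)/(rₐ + rₚ) = 0.879068

Final answer: e = 0.8791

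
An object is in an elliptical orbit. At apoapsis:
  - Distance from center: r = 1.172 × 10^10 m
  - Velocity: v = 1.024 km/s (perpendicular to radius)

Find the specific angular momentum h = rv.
r = 1.172 × 10^10 m
v = 1.024 km/s = 1024 m/s
h = rv = 1.172 × 10^10 × 1024 = 1.20013 × 10^13 m²/s ≈ 1.2 × 10^13 m²/s

Final answer: h = 1.2 × 10^13 m²/s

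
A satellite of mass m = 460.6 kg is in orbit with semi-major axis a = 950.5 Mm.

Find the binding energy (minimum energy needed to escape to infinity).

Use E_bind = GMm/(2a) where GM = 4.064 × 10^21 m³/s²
a = 950.5 Mm = 9.505 × 10^8 m
GM = 4.064 × 10^21 m³/s²
m = 460.6 kg
GMm = 4.064 × 10^21 × 460.6 = 1.87188 × 10^24 m³·kg/s²
2a = 1.901 × 10^9 m
E_bind = GMm/(2a) = 9.84681 × 10^14 J ≈ 984.7 TJ

Final answer: 984.7 TJ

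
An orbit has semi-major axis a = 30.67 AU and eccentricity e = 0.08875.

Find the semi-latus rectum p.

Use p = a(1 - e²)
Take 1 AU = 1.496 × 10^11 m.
a = 30.67 AU = 4.58823 × 10^12 m
e = 0.08875,  e² = 0.00787656,  1 − e² = 0.992123
p = a(1 − e²) = 4.58823 × 10^12 m × 0.992123 = 4.55209 × 10^12 m ≈ 30.43 AU

Final answer: p = 30.43 AU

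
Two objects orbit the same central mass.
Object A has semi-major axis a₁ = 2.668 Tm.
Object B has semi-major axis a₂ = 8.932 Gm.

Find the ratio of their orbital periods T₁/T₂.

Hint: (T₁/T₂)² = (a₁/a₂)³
a₁ = 2.668 Tm = 2.668 × 10^12 m
a₂ = 8.932 Gm = 8.932 × 10^9 m
a₁/a₂ = 298.701
T₁/T₂ = (a₁/a₂)^(3/2) = (298.701)^1.5 = 5162.45

Final answer: T₁/T₂ = 5162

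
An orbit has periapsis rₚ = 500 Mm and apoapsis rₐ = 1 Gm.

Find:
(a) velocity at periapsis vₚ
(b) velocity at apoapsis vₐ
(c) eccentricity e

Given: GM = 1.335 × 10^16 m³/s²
rₚ = 500 Mm = 5 × 10^8 m
rₐ = 1 Gm = 1 × 10^9 m
GM = 1.335 × 10^16 m³/s²
a = (rₚ + rₐ)/2 = 7.5 × 10^8 m
e = (rₐ − rₚ)/(rₐ + rₚ) = (5 × 10^8) / (1.5 × 10^9) = 0.333333
(a) vₚ² = GM (2/rₚ − 1/a) = 1.335 × 10^16 × (4 × 10^-9 − 1.33333 × 10^-9) = 3.56 × 10^7 m²/s²;  vₚ = 5966.57 m/s ≈ 5.967 km/s
(b) vₐ² = GM (2/rₐ − 1/a) = 1.335 × 10^16 × (2 × 10^-9 − 1.33333 × 10^-9) = 8.9 × 10^6 m²/s²;  vₐ = 2983.29 m/s ≈ 2.983 km/s
(c) e = 0.333333 ≈ 0.3333

Final answer:
(a) velocity at periapsis vₚ = 5.967 km/s
(b) velocity at apoapsis vₐ = 2.983 km/s
(c) eccentricity e = 0.3333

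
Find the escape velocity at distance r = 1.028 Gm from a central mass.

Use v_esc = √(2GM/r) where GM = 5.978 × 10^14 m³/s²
r = 1.028 Gm = 1.028 × 10^9 m
GM = 5.978 × 10^14 m³/s²
2GM/r = 2 × (5.978 × 10^14) / (1.028 × 10^9) = 1.16304 × 10^6 m²/s²
v_esc = √(2GM/r) = 1078.44 m/s ≈ 1.078 km/s

Final answer: 1.078 km/s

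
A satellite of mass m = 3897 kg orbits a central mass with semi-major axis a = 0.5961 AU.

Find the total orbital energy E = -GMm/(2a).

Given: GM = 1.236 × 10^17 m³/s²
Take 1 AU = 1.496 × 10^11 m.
a = 0.5961 AU = 8.91766 × 10^10 m
GM = 1.236 × 10^17 m³/s²
2a = 1.78353 × 10^11 m
GMm = 1.236 × 10^17 × 3897 = 4.81669 × 10^20 m³·kg/s²
E = −GMm/(2a) = -2.70065 × 10^9 J ≈ -2.701 GJ

Final answer: -2.701 GJ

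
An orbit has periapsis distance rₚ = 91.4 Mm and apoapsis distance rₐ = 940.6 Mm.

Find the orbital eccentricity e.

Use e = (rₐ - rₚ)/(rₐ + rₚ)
rₚ = 91.4 Mm = 9.14 × 10^7 m
rₐ = 940.6 Mm = 9.406 × 10^8 m
rₐ − rₚ = 8.492 × 10^8 m
rₐ + rₚ = 1.032 × 10^9 m
e = (rₐ − rₚ)/(rₐ + rₚ) = 0.822868

Final answer: e = 0.8229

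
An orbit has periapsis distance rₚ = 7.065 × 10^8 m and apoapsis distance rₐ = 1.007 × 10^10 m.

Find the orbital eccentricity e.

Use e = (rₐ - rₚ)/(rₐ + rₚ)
rₚ = 7.065 × 10^8 m
rₐ = 1.007 × 10^10 m
rₐ − rₚ = 9.3635 × 10^9 m
rₐ + rₚ = 1.07765 × 10^10 m
e = (rₐ − rₚ)/(rₐ + rₚ) = 0.868881

Final answer: e = 0.8689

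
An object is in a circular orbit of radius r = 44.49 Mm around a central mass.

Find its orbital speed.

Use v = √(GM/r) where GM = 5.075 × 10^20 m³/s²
r = 44.49 Mm = 4.449 × 10^7 m
GM = 5.075 × 10^20 m³/s²
GM/r = (5.075 × 10^20) / (4.449 × 10^7) = 1.14071 × 10^13 m²/s²
v = √(GM/r) = 3.37743 × 10^6 m/s ≈ 3377 km/s

Final answer: 3377 km/s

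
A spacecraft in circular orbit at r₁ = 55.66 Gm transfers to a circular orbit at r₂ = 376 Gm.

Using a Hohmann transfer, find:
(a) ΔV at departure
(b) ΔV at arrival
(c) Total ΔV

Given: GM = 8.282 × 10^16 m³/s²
r₁ = 55.66 Gm = 5.566 × 10^10 m
r₂ = 376 Gm = 3.76 × 10^11 m
GM = 8.282 × 10^16 m³/s²
Transfer ellipse: a_t = (r₁ + r₂)/2 = 2.1583 × 10^11 m
Circular speed at r₁: v₁ = √(GM/r₁) = 1219.82 m/s
Transfer speed at r₁ (periapsis): v₁ₜ = √(GM(2/r₁ − 1/a_t)) = 1610.03 m/s
(a) ΔV₁ = v₁ₜ − v₁ = 390.209 m/s ≈ 390.2 m/s
Circular speed at r₂: v₂ = √(GM/r₂) = 469.325 m/s
Transfer speed at r₂ (apoapsis): v₂ₜ = √(GM(2/r₂ − 1/a_t)) = 238.336 m/s
(b) ΔV₂ = v₂ − v₂ₜ = 230.989 m/s ≈ 231 m/s
(c) ΔV_total = ΔV₁ + ΔV₂ = 621.199 m/s ≈ 621.2 m/s

Final answer:
(a) ΔV₁ = 390.2 m/s
(b) ΔV₂ = 231 m/s
(c) ΔV_total = 621.2 m/s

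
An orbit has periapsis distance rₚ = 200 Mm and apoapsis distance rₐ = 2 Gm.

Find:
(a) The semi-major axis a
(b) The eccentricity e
rₚ = 200 Mm = 2 × 10^8 m
rₐ = 2 Gm = 2 × 10^9 m
(a) a = (rₚ + rₐ)/2 = 1.1 × 10^9 m ≈ 1.1 Gm
(b) e = (rₐ − rₚ)/(rₐ + rₚ) = (1.8 × 10^9) / (2.2 × 10^9) = 0.818182

Final answer:
(a) a = 1.1 Gm
(b) e = 0.8182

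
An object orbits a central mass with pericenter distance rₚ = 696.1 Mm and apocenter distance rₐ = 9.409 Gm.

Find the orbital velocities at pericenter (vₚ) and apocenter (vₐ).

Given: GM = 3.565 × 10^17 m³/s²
rₚ = 696.1 Mm = 6.961 × 10^8 m
rₐ = 9.409 Gm = 9.409 × 10^9 m
GM = 3.565 × 10^17 m³/s²
a = (rₚ + rₐ)/2 = 5.05255 × 10^9 m
Vis-viva: v² = GM (2/r − 1/a)
vₚ² = 3.565 × 10^17 × (2.87315 × 10^-9 − 1.9792 × 10^-10) = 9.5372 × 10^8 m²/s²
vₚ = 30882.4 m/s ≈ 30.88 km/s
vₐ² = 3.565 × 10^17 × (2.12562 × 10^-10 − 1.9792 × 10^-10) = 5.22008 × 10^6 m²/s²
vₐ = 2284.75 m/s ≈ 2.285 km/s

Final answer: vₚ = 30.88 km/s, vₐ = 2.285 km/s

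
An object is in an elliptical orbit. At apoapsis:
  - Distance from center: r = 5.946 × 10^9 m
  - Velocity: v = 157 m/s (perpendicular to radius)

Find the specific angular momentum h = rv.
r = 5.946 × 10^9 m
v = 157 m/s
h = rv = 5.946 × 10^9 × 157 = 9.33522 × 10^11 m²/s ≈ 9.335 × 10^11 m²/s

Final answer: h = 9.335 × 10^11 m²/s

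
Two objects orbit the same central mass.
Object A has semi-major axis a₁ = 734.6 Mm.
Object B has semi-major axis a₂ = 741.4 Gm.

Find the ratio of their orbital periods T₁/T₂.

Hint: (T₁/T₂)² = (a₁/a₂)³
a₁ = 734.6 Mm = 7.346 × 10^8 m
a₂ = 741.4 Gm = 7.414 × 10^11 m
a₁/a₂ = 0.000990828
T₁/T₂ = (a₁/a₂)^(3/2) = (0.000990828)^1.5 = 3.11887 × 10^-5

Final answer: T₁/T₂ = 3.119 × 10^-5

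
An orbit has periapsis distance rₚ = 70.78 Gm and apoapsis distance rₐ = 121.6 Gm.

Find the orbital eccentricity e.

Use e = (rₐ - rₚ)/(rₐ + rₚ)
rₚ = 70.78 Gm = 7.078 × 10^10 m
rₐ = 121.6 Gm = 1.216 × 10^11 m
rₐ − rₚ = 5.082 × 10^10 m
rₐ + rₚ = 1.9238 × 10^11 m
e = (rₐ − rₚ)/(rₐ + rₚ) = 0.264165

Final answer: e = 0.2642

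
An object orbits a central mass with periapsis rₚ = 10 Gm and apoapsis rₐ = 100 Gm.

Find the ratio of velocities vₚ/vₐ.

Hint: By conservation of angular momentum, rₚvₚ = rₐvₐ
rₚ = 10 Gm = 1 × 10^10 m
rₐ = 100 Gm = 1 × 10^11 m
rₚvₚ = rₐvₐ  ⇒  vₚ/vₐ = rₐ/rₚ
vₚ/vₐ = (1 × 10^11) / (1 × 10^10) = 10

Final answer: vₚ/vₐ = 10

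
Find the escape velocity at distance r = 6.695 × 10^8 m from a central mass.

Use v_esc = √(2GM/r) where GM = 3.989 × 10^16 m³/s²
r = 6.695 × 10^8 m
GM = 3.989 × 10^16 m³/s²
2GM/r = 2 × (3.989 × 10^16) / (6.695 × 10^8) = 1.19164 × 10^8 m²/s²
v_esc = √(2GM/r) = 10916.2 m/s ≈ 10.92 km/s

Final answer: 10.92 km/s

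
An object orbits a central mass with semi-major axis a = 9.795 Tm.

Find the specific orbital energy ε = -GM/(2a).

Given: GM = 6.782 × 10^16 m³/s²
a = 9.795 Tm = 9.795 × 10^12 m
GM = 6.782 × 10^16 m³/s²
2a = 1.959 × 10^13 m
ε = −GM/(2a) = -3461.97 J/kg ≈ -3.462 kJ/kg

Final answer: -3.462 kJ/kg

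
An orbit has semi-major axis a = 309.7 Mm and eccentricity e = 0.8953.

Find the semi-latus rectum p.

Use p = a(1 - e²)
a = 309.7 Mm = 3.097 × 10^8 m
e = 0.8953,  e² = 0.801562,  1 − e² = 0.198438
p = a(1 − e²) = 3.097 × 10^8 m × 0.198438 = 6.14562 × 10^7 m ≈ 61.46 Mm

Final answer: p = 61.46 Mm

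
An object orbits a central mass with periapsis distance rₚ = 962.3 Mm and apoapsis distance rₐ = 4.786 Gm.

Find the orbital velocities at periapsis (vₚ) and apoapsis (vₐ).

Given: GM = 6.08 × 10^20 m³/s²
rₚ = 962.3 Mm = 9.623 × 10^8 m
rₐ = 4.786 Gm = 4.786 × 10^9 m
GM = 6.08 × 10^20 m³/s²
a = (rₚ + rₐ)/2 = 2.87415 × 10^9 m
Vis-viva: v² = GM (2/r − 1/a)
vₚ² = 6.08 × 10^20 × (2.07835 × 10^-9 − 3.47929 × 10^-10) = 1.0521 × 10^12 m²/s²
vₚ = 1.02572 × 10^6 m/s ≈ 1026 km/s
vₐ² = 6.08 × 10^20 × (4.17885 × 10^-10 − 3.47929 × 10^-10) = 4.25336 × 10^10 m²/s²
vₐ = 206237 m/s ≈ 206.2 km/s

Final answer: vₚ = 1026 km/s, vₐ = 206.2 km/s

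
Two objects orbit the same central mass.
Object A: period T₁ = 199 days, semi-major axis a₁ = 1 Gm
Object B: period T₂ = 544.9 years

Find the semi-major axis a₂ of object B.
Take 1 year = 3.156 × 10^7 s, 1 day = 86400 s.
T₁ = 199 days = 1.71936 × 10^7 s
T₂ = 544.9 years = 1.7197 × 10^10 s
a₁ = 1 Gm = 1 × 10^9 m
Kepler's third law: (T₂/T₁)² = (a₂/a₁)³  ⇒  a₂ = a₁ (T₂/T₁)^(2/3)
T₂/T₁ = 1000.2
(T₂/T₁)^(2/3) = 100.013
a₂ = 1 × 10^9 m × 100.013 = 1.00013 × 10^11 m ≈ 100 Gm

Final answer: a₂ = 100 Gm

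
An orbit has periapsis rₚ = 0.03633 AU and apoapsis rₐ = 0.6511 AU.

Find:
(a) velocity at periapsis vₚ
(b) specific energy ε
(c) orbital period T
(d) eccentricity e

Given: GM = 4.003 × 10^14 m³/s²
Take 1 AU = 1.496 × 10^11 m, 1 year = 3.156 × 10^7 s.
rₚ = 0.03633 AU = 5.43497 × 10^9 m
rₐ = 0.6511 AU = 9.74046 × 10^10 m
GM = 4.003 × 10^14 m³/s²
a = (rₚ + rₐ)/2 = 5.14198 × 10^10 m
e = (rₐ − rₚ)/(rₐ + rₚ) = (9.19696 × 10^10) / (1.0284 × 10^11) = 0.894302
(a) vₚ² = GM (2/rₚ − 1/a) = 4.003 × 10^14 × (3.67987 × 10^-10 − 1.94478 × 10^-11) = 139520 m²/s²;  vₚ = 373.524 m/s ≈ 373.5 m/s
(b) 2a = 1.0284 × 10^11 m;  ε = −GM/(2a) = -3892.47 J/kg ≈ -3.892 kJ/kg
(c) a³ = 1.35953 × 10^32 m³;  T = 2π √(a³/GM) = 2π × 5.82777 × 10^8 s = 3.6617 × 10^9 s ≈ 116 years
(d) e = 0.894302 ≈ 0.8943

Final answer:
(a) velocity at periapsis vₚ = 373.5 m/s
(b) specific energy ε = -3.892 kJ/kg
(c) orbital period T = 116 years
(d) eccentricity e = 0.8943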